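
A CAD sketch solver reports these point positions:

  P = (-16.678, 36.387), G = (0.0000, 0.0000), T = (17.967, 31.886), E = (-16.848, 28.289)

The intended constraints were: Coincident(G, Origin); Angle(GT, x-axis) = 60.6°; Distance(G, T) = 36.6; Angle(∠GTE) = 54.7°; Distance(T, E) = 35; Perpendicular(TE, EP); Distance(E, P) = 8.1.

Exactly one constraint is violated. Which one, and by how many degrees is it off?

Perpendicular(TE, EP) — off by 7.10°.

G = (0.00, 0.00) ✓; GT at 60.60° ✓; |GT| = 36.60 ✓; ∠GTE = 54.70° ✓; |TE| = 35.00 ✓; ∠(TE, EP) = 97.10° ✗; |EP| = 8.100 ✓.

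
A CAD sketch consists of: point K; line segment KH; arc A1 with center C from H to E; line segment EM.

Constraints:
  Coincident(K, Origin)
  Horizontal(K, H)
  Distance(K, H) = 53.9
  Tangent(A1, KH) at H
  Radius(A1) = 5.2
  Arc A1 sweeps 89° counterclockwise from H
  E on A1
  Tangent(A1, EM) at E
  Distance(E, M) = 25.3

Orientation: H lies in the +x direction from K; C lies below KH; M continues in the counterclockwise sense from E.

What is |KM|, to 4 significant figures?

57.04

On A1, H sits at bearing 90° from C; an 89° counterclockwise sweep puts E at bearing 179°, so E = C + 5.2·(cos 179°, sin 179°) = (48.70, -5.109). The tangent condition forces CE to be normal to EM, so EM runs along (−sin 179°, cos 179°); with |EM| = 25.3, M = (48.26, -30.41). Then |KM| = |M − K| = 57.04.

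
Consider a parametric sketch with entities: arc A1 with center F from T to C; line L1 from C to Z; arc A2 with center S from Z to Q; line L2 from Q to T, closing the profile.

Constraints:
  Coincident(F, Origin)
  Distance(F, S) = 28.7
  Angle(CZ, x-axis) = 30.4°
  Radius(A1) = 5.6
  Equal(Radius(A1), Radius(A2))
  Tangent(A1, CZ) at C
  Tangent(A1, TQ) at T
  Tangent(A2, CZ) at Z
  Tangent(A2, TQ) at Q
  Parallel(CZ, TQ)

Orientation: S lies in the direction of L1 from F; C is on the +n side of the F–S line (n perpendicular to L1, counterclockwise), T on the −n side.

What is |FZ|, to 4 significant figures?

29.24

The slot axis is L1's direction at 30.4°, so u = (cos 30.4°, sin 30.4°) = (0.8625, 0.5060) and n = (−sin 30.4°, cos 30.4°) = (-0.5060, 0.8625). F is at the origin and S lies 28.7 along u from F, so S = 28.7·u = (24.75, 14.52). Tangency of A1 to both parallel lines with radius 5.6 puts C and T at F ± 5.6·n: C = (-2.834, 4.830), T = (2.834, -4.830). Equal radii place Z and Q the same way about S: Z = S + 5.6·n = (21.92, 19.35), Q = S − 5.6·n = (27.59, 9.693). Then |FZ| = |Z − F| = 29.24.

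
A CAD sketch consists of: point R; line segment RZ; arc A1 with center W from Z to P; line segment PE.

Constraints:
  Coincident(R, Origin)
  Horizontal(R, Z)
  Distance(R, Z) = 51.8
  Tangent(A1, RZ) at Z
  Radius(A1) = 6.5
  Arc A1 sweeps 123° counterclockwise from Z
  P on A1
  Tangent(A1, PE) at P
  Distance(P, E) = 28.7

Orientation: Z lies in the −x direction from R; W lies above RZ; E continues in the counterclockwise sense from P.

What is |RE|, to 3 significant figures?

70.7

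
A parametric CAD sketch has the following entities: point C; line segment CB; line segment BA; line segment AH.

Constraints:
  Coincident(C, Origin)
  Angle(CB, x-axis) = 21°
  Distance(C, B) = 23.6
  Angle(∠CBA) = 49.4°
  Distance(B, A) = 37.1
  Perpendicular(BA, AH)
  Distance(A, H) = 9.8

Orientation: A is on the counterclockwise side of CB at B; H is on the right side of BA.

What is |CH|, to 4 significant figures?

35.23

∠CBA = 49.4°, so BA runs at 21.0° + (180° − 49.4°) = 151.6° from the x-axis; with |BA| = 37.1, A = B + 37.1·(cos 151.6°, sin 151.6°) = (-10.60, 26.10). BA is perpendicular to AH; with |AH| = 9.8 on the right of BA, H = A + 9.8·(0.4756, 0.8796) = (-5.941, 34.72). Then |CH| = |H − C| = 35.23.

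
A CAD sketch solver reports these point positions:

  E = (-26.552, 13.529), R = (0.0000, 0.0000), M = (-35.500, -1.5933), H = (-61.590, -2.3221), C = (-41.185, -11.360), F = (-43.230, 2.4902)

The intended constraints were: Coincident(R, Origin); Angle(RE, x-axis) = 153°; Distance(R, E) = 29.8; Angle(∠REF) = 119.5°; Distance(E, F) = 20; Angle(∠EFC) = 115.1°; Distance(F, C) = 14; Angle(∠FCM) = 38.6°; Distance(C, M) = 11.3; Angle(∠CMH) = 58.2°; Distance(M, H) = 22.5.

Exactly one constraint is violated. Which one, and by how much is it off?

Distance(M, H) = 22.5 — off by 3.60.

R = (0.00, 0.00) ✓; RE at 153.0° ✓; |RE| = 29.80 ✓; ∠REF = 119.5° ✓; |EF| = 20.00 ✓; ∠EFC = 115.1° ✓; |FC| = 14.00 ✓; ∠FCM = 38.60° ✓; |CM| = 11.30 ✓; ∠CMH = 58.20° ✓; |MH| = 26.10 ✗.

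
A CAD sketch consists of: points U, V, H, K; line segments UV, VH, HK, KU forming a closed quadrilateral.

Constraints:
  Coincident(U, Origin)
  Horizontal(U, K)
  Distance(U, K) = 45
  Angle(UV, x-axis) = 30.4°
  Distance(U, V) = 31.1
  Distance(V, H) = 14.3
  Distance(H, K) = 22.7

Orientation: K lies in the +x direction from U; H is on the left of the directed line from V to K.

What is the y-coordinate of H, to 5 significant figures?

22.061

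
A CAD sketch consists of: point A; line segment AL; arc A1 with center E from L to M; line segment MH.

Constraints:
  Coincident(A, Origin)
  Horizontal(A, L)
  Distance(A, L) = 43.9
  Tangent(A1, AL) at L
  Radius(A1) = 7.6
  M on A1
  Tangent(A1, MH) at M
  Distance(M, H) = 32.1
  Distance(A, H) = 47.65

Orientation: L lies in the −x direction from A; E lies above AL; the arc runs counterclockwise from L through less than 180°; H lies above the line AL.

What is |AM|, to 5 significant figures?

36.962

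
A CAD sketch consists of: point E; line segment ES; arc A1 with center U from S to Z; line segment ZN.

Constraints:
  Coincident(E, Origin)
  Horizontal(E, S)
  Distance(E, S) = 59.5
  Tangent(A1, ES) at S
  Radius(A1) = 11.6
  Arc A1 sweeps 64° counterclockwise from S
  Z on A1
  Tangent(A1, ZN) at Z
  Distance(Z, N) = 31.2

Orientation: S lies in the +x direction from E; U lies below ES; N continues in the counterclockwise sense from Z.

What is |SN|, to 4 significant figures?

42.13

On A1, S sits at bearing 90° from U; a 64° counterclockwise sweep puts Z at bearing 154°, so Z = U + 11.6·(cos 154°, sin 154°) = (49.07, -6.515). The tangent condition forces UZ to be normal to ZN, so ZN runs along (−sin 154°, cos 154°); with |ZN| = 31.2, N = (35.40, -34.56). Then |SN| = |N − S| = 42.13.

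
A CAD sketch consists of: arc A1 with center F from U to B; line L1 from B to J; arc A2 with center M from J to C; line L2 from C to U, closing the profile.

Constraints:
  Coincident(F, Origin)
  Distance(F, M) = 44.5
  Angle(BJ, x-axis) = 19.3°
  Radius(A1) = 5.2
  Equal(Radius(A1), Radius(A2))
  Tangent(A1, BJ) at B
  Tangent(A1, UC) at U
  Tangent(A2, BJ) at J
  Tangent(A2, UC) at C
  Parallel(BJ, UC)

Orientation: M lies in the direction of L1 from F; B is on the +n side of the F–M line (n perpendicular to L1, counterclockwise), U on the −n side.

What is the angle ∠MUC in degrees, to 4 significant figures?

6.665°

Tangency of A1 to both parallel lines with radius 5.2 puts B and U at F ± 5.2·n: B = (-1.719, 4.908), U = (1.719, -4.908). Equal radii place J and C the same way about M: J = M + 5.2·n = (40.28, 19.62), C = M − 5.2·n = (43.72, 9.800). Then cos ∠MUC = UM·UC / (|UM||UC|), giving 6.665°.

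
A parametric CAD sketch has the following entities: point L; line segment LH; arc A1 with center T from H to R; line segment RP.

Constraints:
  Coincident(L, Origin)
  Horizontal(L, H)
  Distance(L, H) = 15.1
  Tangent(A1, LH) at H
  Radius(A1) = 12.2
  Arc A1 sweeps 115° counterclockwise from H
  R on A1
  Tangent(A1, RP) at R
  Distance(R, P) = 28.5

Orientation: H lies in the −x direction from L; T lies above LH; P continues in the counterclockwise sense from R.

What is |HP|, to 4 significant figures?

43.20

L is at the origin; L and H share the same y with |LH| = 15.1 and H on the −x side, so H = (-15.10, 0.000). A1 meets LH tangentially, so TH is at right angles to LH, so T = H + (0, 12.2) = (-15.10, 12.20). On A1, H sits at bearing -90° from T; a 115° counterclockwise sweep puts R at bearing 25°, so R = T + 12.2·(cos 25°, sin 25°) = (-4.043, 17.36). A1 meets RP tangentially, so TR is at right angles to RP, so RP runs along (−sin 25°, cos 25°); with |RP| = 28.5, P = (-16.09, 43.19). Then |HP| = |P − H| = 43.20.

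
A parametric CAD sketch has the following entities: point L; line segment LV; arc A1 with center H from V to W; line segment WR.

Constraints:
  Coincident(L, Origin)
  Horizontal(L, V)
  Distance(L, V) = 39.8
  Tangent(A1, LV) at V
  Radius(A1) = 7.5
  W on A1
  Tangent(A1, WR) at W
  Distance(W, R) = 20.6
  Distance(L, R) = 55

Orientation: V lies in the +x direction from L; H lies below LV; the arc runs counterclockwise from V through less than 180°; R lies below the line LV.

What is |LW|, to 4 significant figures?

36.21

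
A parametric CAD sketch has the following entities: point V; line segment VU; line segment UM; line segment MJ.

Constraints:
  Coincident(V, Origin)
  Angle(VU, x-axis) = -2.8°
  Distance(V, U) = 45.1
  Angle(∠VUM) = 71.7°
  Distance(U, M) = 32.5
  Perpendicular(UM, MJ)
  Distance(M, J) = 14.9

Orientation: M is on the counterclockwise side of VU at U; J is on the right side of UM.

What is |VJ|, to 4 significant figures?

60.56

∠VUM = 71.7°, so UM runs at -2.8° + (180° − 71.7°) = 105.5° from the x-axis; with |UM| = 32.5, M = U + 32.5·(cos 105.5°, sin 105.5°) = (36.36, 29.11). UM is perpendicular to MJ; with |MJ| = 14.9 on the right of UM, J = M + 14.9·(0.9636, 0.2672) = (50.72, 33.10). Then |VJ| = |J − V| = 60.56.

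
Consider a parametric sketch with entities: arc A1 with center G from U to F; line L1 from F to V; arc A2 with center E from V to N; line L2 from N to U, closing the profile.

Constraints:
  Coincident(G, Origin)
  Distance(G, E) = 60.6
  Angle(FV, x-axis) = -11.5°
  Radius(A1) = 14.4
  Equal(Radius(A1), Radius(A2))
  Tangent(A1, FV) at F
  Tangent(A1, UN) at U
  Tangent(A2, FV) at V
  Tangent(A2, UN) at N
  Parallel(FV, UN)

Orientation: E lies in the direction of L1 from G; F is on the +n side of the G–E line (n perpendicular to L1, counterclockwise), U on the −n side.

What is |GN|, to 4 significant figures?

62.29

The slot axis is L1's direction at -11.5°, so u = (cos -11.5°, sin -11.5°) = (0.9799, -0.1994) and n = (−sin -11.5°, cos -11.5°) = (0.1994, 0.9799). G is at the origin and E lies 60.6 along u from G, so E = 60.6·u = (59.38, -12.08). Tangency of A1 to both parallel lines with radius 14.4 puts F and U at G ± 14.4·n: F = (2.871, 14.11), U = (-2.871, -14.11). Equal radii place V and N the same way about E: V = E + 14.4·n = (62.25, 2.029), N = E − 14.4·n = (56.51, -26.19). Then |GN| = |N − G| = 62.29.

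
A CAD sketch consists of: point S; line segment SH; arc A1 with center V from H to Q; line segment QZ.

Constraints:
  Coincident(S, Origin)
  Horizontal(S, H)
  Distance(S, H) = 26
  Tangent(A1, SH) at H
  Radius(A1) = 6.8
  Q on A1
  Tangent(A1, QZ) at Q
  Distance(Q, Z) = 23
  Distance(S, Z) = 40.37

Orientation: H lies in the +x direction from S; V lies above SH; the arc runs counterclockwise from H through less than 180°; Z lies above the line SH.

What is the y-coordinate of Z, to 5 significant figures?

30.784

S is at the origin; S and H share the same y with |SH| = 26.0 and H on the +x side, so H = (26.000, 0.0000). The tangent condition forces VH to be normal to SH, so V = H + (0, 6.8) = (26.000, 6.8000). Since VQ ⟂ QZ (tangency), |VZ| = √(6.8² + 23.0²) = 23.984 regardless of where Q sits on A1. So Z lies on both circle(S, 40.37) and circle(V, 23.984); the above-SH intersection is Z = (26.117, 30.784). Q is the foot of the tangent from Z: Q = (32.530, 8.6961).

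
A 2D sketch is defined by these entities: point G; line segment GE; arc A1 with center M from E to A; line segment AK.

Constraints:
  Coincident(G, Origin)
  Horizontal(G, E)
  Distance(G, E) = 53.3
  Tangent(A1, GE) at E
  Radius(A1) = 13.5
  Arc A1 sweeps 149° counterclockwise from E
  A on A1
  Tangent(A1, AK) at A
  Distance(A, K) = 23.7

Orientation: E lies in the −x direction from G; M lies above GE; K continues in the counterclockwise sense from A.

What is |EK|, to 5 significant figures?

39.601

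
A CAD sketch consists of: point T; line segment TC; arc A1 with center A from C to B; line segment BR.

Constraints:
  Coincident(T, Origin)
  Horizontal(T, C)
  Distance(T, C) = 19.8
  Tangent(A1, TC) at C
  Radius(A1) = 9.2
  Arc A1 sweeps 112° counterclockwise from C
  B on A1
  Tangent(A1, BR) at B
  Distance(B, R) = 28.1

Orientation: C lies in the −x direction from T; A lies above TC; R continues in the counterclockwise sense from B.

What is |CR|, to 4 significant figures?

38.75

On A1, C sits at bearing -90° from A; a 112° counterclockwise sweep puts B at bearing 22°, so B = A + 9.2·(cos 22°, sin 22°) = (-11.27, 12.65). The tangent condition forces AB to be normal to BR, so BR runs along (−sin 22°, cos 22°); with |BR| = 28.1, R = (-21.80, 38.70). Then |CR| = |R − C| = 38.75.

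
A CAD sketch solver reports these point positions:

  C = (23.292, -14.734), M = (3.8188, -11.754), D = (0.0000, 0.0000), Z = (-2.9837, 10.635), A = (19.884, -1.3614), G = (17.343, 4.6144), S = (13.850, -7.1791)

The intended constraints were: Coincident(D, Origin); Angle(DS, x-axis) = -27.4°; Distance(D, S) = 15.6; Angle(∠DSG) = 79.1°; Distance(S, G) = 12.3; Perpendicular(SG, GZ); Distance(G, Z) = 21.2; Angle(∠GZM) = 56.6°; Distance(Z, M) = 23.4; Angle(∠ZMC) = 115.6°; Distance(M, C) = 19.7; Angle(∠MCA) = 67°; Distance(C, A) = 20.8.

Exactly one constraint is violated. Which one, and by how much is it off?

Distance(C, A) = 20.8 — off by 7.00.

D = (0.00, 0.00) ✓; DS at -27.40° ✓; |DS| = 15.60 ✓; ∠DSG = 79.10° ✓; |SG| = 12.30 ✓; ∠(SG, GZ) = 90.00° ✓; |GZ| = 21.20 ✓; ∠GZM = 56.60° ✓; |ZM| = 23.40 ✓; ∠ZMC = 115.6° ✓; |MC| = 19.70 ✓; ∠MCA = 67.00° ✓; |CA| = 13.80 ✗.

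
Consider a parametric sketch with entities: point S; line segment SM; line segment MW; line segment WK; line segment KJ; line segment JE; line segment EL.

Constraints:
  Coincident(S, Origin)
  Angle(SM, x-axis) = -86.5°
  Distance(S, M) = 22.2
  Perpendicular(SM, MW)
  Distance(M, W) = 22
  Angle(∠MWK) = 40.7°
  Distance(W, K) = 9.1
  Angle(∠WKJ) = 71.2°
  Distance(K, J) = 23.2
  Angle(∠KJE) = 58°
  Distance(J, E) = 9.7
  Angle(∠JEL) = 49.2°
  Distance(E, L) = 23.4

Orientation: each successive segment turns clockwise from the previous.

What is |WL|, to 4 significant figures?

24.18

S is at the origin; SM runs at -86.5° with length 22.2, so M = (1.355, -22.16). The perpendicularity gives MW at right angles to SM, so MW runs at -176.5°; with |MW| = 22.0, W = (-20.60, -23.50). ∠MWK = 40.7° gives WK at 44.20° from the x-axis; with |WK| = 9.1, K = (-14.08, -17.16). ∠WKJ = 71.2° gives KJ at -64.60° from the x-axis; with |KJ| = 23.2, J = (-4.129, -38.11). ∠KJE = 58.0° gives JE at 173.4° from the x-axis; with |JE| = 9.7, E = (-13.76, -37.00). ∠JEL = 49.2° gives EL at 42.60° from the x-axis; with |EL| = 23.4, L = (3.460, -21.16). Then |WL| = |L − W| = 24.18.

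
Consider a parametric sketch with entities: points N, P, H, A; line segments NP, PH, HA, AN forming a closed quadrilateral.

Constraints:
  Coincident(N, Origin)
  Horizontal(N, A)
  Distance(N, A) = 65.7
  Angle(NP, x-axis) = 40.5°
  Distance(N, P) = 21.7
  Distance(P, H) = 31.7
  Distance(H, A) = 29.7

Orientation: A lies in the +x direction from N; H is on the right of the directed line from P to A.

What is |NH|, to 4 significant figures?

38.79

Checks: N.y = 0.00, A.y = 0.00 ✓; |PH| = 31.70 ✓; |HA| = 29.70 ✓.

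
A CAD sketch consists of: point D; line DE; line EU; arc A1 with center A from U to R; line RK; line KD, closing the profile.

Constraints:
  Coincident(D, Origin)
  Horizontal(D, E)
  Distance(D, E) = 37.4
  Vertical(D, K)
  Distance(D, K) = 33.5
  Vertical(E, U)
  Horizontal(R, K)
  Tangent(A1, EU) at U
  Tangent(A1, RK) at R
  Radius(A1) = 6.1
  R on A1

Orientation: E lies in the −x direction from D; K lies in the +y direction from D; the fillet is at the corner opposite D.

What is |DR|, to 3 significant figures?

45.8

D is at the origin; D and E share the same y with |DE| = 37.4 and E on the −x side, so E = (-37.4, 0.00). D and K share the same x with |DK| = 33.5 and K on the +y side, so K = (0.00, 33.5). The virtual corner opposite D is at (-37.4, 33.5). The tangent condition forces AU to be normal to EU and tangency of A1 to RK means the radius AR is perpendicular to RK, with radius 6.1, so the center A sits 6.1 in from both sides at A = (-31.3, 27.4). That places the tangent points at U = (-37.4, 27.4) on EU and R = (-31.3, 33.5) on RK. Then |DR| = |R − D| = 45.8.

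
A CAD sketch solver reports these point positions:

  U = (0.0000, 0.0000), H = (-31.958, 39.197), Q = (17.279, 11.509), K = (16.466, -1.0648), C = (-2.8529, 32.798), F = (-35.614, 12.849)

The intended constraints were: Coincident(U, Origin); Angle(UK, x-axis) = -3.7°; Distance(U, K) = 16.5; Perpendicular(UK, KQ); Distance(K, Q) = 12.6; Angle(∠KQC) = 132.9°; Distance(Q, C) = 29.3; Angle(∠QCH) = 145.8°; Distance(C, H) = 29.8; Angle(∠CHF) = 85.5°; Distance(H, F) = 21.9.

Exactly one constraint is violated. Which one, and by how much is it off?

Distance(H, F) = 21.9 — off by 4.70.

U = (0.00, 0.00) ✓; UK at -3.700° ✓; |UK| = 16.50 ✓; ∠(UK, KQ) = 90.00° ✓; |KQ| = 12.60 ✓; ∠KQC = 132.9° ✓; |QC| = 29.30 ✓; ∠QCH = 145.8° ✓; |CH| = 29.80 ✓; ∠CHF = 85.50° ✓; |HF| = 26.60 ✗.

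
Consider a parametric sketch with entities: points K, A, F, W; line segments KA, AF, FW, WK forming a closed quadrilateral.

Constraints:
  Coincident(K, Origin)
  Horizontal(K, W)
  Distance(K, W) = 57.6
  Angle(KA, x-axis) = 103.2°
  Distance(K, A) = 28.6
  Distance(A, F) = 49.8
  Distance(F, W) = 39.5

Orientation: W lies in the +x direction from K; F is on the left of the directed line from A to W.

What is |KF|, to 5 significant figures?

56.033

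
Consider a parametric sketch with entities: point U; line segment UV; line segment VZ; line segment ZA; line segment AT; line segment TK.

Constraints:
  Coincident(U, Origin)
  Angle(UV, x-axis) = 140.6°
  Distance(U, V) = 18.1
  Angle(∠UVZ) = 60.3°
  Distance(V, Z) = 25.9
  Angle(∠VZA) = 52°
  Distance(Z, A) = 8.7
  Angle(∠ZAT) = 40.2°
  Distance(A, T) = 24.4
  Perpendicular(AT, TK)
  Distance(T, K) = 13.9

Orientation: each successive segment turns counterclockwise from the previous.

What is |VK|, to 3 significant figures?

38.1

∠ZAT = 40.2° gives AT at 168° from the x-axis; with |AT| = 24.4, T = (-34.6, -4.89). AT ⟂ TK, so TK runs at -102°; with |TK| = 13.9, K = (-37.4, -18.5). Then |VK| = |K − V| = 38.1.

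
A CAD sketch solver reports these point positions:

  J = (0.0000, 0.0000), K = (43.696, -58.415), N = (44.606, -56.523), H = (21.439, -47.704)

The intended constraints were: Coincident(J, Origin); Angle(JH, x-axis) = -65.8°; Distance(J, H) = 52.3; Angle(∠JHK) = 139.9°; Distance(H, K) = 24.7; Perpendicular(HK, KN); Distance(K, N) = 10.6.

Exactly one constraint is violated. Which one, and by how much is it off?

Distance(K, N) = 10.6 — off by 8.50.

J = (0.00, 0.00) ✓; JH at -65.80° ✓; |JH| = 52.30 ✓; ∠JHK = 139.9° ✓; |HK| = 24.70 ✓; ∠(HK, KN) = 90.01° ✓; |KN| = 2.099 ✗.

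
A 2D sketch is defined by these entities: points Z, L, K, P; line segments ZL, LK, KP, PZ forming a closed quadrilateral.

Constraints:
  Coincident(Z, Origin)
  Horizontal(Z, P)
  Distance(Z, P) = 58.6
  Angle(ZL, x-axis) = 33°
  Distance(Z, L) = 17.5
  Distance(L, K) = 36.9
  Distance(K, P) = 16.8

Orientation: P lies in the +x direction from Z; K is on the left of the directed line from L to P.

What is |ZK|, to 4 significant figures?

53.33

Checks: |LK| = 36.90 ✓; |KP| = 16.80 ✓.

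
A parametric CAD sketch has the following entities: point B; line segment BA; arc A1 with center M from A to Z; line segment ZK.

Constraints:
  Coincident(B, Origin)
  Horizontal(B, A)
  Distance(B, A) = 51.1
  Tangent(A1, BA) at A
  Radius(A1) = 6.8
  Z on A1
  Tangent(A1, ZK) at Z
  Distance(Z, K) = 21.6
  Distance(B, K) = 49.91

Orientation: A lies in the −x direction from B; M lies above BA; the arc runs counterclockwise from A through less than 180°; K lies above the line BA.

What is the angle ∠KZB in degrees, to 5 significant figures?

90.646°

B is at the origin; BA is horizontal with |BA| = 51.1 and A on the −x side, so A = (-51.100, 0.0000). A1 meets BA tangentially, so MA is at right angles to BA, so M = A + (0, 6.8) = (-51.100, 6.8000). Since MZ ⟂ ZK (tangency), |MK| = √(6.8² + 21.6²) = 22.645 regardless of where Z sits on A1. So K lies on both circle(B, 49.91) and circle(M, 22.645); the above-BA intersection is K = (-41.712, 27.407). Z is the foot of the tangent from K: Z = (-44.351, 5.9691).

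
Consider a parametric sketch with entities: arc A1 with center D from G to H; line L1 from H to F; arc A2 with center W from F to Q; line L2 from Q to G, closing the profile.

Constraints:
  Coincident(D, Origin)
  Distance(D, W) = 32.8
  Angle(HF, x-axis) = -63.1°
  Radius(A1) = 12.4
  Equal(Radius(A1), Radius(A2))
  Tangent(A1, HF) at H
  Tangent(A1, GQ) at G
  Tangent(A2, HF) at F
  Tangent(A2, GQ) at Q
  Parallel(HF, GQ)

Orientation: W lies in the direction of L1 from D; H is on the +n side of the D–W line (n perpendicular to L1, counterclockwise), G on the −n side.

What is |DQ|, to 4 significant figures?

35.07

The slot axis is L1's direction at -63.1°, so u = (cos -63.1°, sin -63.1°) = (0.4524, -0.8918) and n = (−sin -63.1°, cos -63.1°) = (0.8918, 0.4524). D is at the origin and W lies 32.8 along u from D, so W = 32.8·u = (14.84, -29.25). Tangency of A1 to both parallel lines with radius 12.4 puts H and G at D ± 12.4·n: H = (11.06, 5.610), G = (-11.06, -5.610). Equal radii place F and Q the same way about W: F = W + 12.4·n = (25.90, -23.64), Q = W − 12.4·n = (3.782, -34.86). Then |DQ| = |Q − D| = 35.07.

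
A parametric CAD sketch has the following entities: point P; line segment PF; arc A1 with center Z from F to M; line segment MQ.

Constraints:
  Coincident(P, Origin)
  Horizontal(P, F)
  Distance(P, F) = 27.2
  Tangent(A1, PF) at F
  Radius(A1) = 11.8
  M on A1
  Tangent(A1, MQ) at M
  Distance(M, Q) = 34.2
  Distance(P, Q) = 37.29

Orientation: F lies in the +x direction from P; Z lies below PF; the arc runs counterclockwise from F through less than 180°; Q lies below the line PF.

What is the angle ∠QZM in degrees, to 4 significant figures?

70.96°

P is at the origin; PF is horizontal with |PF| = 27.2 and F on the +x side, so F = (27.20, 0.000). The tangent condition forces ZF to be normal to PF, so Z = F + (0, -11.8) = (27.20, -11.80). Since ZM ⟂ MQ (tangency), |ZQ| = √(11.8² + 34.2²) = 36.18 regardless of where M sits on A1. So Q lies on both circle(P, 37.29) and circle(Z, 36.18); the below-PF intersection is Q = (1.496, -37.26). M is the foot of the tangent from Q: M = (16.62, -6.583).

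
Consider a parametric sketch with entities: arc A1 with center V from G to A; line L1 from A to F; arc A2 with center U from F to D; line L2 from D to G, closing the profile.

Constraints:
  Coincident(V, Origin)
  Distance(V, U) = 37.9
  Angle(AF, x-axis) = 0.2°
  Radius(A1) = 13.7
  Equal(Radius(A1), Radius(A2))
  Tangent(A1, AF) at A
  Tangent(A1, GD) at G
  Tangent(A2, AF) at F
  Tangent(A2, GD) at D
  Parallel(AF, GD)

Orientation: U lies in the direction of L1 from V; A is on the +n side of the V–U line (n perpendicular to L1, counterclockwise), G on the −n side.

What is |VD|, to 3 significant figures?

40.3

The slot axis is L1's direction at 0.2°, so u = (cos 0.2°, sin 0.2°) = (1.00, 0.00349) and n = (−sin 0.2°, cos 0.2°) = (-0.00349, 1.00). V is at the origin and U lies 37.9 along u from V, so U = 37.9·u = (37.9, 0.132). Tangency of A1 to both parallel lines with radius 13.7 puts A and G at V ± 13.7·n: A = (-0.0478, 13.7), G = (0.0478, -13.7). Equal radii place F and D the same way about U: F = U + 13.7·n = (37.9, 13.8), D = U − 13.7·n = (37.9, -13.6). Then |VD| = |D − V| = 40.3.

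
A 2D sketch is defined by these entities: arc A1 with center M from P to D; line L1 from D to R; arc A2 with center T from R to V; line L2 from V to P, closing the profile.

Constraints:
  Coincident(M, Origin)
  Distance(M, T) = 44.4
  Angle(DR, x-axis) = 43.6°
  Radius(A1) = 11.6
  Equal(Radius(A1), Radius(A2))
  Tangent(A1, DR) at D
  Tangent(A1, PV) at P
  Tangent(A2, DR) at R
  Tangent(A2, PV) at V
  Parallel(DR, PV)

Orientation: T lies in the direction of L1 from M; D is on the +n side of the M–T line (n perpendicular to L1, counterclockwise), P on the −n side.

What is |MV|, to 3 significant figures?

45.9

The slot axis is L1's direction at 43.6°, so u = (cos 43.6°, sin 43.6°) = (0.724, 0.690) and n = (−sin 43.6°, cos 43.6°) = (-0.690, 0.724). M is at the origin and T lies 44.4 along u from M, so T = 44.4·u = (32.2, 30.6). Tangency of A1 to both parallel lines with radius 11.6 puts D and P at M ± 11.6·n: D = (-8.00, 8.40), P = (8.00, -8.40). Equal radii place R and V the same way about T: R = T + 11.6·n = (24.2, 39.0), V = T − 11.6·n = (40.2, 22.2). Then |MV| = |V − M| = 45.9.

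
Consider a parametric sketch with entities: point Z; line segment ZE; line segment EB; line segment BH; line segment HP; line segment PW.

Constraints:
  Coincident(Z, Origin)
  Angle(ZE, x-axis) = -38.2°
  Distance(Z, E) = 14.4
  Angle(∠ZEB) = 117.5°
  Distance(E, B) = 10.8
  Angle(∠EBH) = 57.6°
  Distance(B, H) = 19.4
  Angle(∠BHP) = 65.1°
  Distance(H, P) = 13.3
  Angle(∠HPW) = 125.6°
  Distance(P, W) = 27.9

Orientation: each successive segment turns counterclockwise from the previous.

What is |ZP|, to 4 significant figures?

7.586

Z is at the origin; ZE runs at -38.2° with length 14.4, so E = (11.32, -8.905). ∠ZEB = 117.5° gives EB at 24.30° from the x-axis; with |EB| = 10.8, B = (21.16, -4.461). ∠EBH = 57.6° gives BH at 146.7° from the x-axis; with |BH| = 19.4, H = (4.945, 6.190). ∠BHP = 65.1° gives HP at -98.40° from the x-axis; with |HP| = 13.3, P = (3.002, -6.967). Then |ZP| = |P − Z| = 7.586.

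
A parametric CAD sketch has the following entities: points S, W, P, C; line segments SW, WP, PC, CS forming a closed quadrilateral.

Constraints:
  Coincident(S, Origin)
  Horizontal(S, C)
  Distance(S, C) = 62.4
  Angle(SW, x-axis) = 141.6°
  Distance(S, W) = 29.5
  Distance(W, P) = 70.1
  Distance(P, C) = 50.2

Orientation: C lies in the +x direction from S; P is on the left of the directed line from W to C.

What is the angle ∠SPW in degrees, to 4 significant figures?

24.83°

Checks: |WP| = 70.10 ✓; |PC| = 50.20 ✓.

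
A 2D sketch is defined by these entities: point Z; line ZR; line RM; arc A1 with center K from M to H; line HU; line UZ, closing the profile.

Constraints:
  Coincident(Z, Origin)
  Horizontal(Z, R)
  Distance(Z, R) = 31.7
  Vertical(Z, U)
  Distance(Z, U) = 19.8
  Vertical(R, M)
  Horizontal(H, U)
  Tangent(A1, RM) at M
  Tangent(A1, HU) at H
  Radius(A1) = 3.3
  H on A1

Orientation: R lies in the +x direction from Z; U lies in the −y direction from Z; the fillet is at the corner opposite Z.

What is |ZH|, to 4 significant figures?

34.62

The virtual corner opposite Z is at (31.70, -19.80). A1 meets RM tangentially, so KM is at right angles to RM and the tangent condition forces KH to be normal to HU, with radius 3.3, so the center K sits 3.3 in from both sides at K = (28.40, -16.50). That places the tangent points at M = (31.70, -16.50) on RM and H = (28.40, -19.80) on HU. Then |ZH| = |H − Z| = 34.62.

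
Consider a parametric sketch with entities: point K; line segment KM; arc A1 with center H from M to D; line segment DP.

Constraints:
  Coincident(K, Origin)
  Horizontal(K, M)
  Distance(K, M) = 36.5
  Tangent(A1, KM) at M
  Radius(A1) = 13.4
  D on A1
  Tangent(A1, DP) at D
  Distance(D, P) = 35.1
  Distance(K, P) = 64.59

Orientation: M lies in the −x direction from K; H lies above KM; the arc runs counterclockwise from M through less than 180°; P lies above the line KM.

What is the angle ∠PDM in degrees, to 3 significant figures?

122°

Checks: |KM| = 36.50 ✓; |HD| = 13.40 ✓; ∠(HD, DP) = 90.00° ✓; |DP| = 35.10 ✓; |KP| = 64.59 ✓.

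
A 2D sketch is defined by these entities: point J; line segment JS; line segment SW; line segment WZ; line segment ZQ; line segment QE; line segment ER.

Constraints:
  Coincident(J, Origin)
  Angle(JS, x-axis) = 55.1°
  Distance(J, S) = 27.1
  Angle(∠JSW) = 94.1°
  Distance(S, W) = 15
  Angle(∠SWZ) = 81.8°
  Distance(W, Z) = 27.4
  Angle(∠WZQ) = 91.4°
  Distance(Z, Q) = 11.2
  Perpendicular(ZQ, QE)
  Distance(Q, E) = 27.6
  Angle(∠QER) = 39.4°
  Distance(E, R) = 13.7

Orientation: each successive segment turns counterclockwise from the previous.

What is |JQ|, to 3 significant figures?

2.27

J is at the origin; JS runs at 55.1° with length 27.1, so S = (15.5, 22.2). ∠JSW = 94.1° gives SW at 141° from the x-axis; with |SW| = 15.0, W = (3.85, 31.7). ∠SWZ = 81.8° gives WZ at -121° from the x-axis; with |WZ| = 27.4, Z = (-10.2, 8.13). ∠WZQ = 91.4° gives ZQ at -32.2° from the x-axis; with |ZQ| = 11.2, Q = (-0.705, 2.16). Then |JQ| = |Q − J| = 2.27.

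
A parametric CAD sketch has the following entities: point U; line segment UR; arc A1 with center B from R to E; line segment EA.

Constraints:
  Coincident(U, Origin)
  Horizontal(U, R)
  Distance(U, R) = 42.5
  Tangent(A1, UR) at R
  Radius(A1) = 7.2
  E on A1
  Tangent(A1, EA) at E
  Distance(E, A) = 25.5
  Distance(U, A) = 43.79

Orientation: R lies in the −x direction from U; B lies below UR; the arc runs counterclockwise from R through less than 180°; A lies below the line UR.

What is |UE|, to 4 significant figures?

49.35

Checks: ∠(BR, RU) = 90.00° ✓; |BR| = 7.200 ✓; |BE| = 7.200 ✓; ∠(BE, EA) = 90.00° ✓; |EA| = 25.50 ✓; |UA| = 43.79 ✓.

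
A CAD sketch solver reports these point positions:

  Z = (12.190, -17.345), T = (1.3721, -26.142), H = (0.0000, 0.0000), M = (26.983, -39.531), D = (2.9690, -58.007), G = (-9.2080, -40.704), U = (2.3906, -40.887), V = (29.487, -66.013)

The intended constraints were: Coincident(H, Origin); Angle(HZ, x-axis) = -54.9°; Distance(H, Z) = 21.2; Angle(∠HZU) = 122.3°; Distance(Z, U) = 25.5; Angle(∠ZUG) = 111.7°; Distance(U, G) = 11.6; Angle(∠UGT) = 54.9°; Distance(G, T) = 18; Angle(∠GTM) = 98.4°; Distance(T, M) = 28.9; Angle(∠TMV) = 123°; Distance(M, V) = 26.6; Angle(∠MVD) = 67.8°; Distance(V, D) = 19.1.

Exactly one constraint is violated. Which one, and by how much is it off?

Distance(V, D) = 19.1 — off by 8.60.

H = (0.00, 0.00) ✓; HZ at -54.90° ✓; |HZ| = 21.20 ✓; ∠HZU = 122.3° ✓; |ZU| = 25.50 ✓; ∠ZUG = 111.7° ✓; |UG| = 11.60 ✓; ∠UGT = 54.90° ✓; |GT| = 18.00 ✓; ∠GTM = 98.40° ✓; |TM| = 28.90 ✓; ∠TMV = 123.0° ✓; |MV| = 26.60 ✓; ∠MVD = 67.80° ✓; |VD| = 27.70 ✗.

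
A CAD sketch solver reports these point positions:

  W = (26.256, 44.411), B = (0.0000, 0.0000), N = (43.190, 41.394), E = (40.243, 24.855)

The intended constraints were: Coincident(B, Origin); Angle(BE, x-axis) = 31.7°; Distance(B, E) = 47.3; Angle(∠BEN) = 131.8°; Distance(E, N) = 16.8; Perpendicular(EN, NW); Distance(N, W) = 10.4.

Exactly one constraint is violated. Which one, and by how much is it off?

Distance(N, W) = 10.4 — off by 6.80.

B = (0.00, 0.00) ✓; BE at 31.70° ✓; |BE| = 47.30 ✓; ∠BEN = 131.8° ✓; |EN| = 16.80 ✓; ∠(EN, NW) = 90.00° ✓; |NW| = 17.20 ✗.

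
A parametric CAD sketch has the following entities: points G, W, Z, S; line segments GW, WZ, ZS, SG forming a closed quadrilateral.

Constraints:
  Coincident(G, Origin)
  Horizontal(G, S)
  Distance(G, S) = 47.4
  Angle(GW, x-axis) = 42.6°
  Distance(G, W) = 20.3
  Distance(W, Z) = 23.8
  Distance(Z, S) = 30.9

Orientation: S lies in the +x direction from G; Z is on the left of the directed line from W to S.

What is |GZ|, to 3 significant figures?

44.0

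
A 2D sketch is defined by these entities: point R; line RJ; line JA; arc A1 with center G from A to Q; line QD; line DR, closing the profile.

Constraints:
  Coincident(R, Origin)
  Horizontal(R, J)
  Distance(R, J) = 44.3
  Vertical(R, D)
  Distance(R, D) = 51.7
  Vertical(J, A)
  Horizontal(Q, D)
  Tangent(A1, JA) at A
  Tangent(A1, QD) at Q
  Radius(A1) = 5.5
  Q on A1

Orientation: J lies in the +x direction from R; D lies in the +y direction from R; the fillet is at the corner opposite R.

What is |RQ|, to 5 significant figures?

64.640

R is at the origin; RJ is horizontal with |RJ| = 44.3 and J on the +x side, so J = (44.300, 0.0000). R and D share the same x with |RD| = 51.7 and D on the +y side, so D = (0.0000, 51.700). The virtual corner opposite R is at (44.300, 51.700). The tangent condition forces GA to be normal to JA and the tangent condition forces GQ to be normal to QD, with radius 5.5, so the center G sits 5.5 in from both sides at G = (38.800, 46.200). That places the tangent points at A = (44.300, 46.200) on JA and Q = (38.800, 51.700) on QD. Then |RQ| = |Q − R| = 64.640.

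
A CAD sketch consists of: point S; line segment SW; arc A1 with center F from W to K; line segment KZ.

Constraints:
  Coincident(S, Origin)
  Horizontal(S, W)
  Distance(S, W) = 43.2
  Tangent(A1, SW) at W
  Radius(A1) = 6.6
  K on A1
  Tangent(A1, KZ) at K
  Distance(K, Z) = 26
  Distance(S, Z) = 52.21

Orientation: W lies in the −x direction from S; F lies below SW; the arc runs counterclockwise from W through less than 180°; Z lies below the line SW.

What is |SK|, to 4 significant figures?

50.18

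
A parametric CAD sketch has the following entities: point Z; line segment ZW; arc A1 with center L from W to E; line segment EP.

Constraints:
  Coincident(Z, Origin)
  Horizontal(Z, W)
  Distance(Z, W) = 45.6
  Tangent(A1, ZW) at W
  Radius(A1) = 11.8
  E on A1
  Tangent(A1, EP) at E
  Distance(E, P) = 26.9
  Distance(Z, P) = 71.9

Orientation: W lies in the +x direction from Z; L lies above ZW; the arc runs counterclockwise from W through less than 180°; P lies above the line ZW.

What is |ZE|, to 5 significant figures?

57.989

Checks: |LE| = 11.80 ✓; ∠(LE, EP) = 90.00° ✓; |EP| = 26.90 ✓; |ZP| = 71.90 ✓.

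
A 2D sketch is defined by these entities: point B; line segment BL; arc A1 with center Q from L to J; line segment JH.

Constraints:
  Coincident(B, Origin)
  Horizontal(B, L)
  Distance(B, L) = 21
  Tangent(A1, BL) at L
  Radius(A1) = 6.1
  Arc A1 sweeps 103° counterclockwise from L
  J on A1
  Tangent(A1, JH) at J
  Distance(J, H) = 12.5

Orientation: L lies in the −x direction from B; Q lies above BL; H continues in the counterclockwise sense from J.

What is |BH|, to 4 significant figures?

26.56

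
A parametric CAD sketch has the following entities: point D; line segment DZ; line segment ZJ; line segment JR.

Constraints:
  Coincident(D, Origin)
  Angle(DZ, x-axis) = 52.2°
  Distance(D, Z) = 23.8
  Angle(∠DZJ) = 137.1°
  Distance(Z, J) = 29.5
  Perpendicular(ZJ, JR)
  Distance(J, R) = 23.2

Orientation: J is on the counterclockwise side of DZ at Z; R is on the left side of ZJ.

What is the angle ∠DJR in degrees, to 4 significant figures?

70.96°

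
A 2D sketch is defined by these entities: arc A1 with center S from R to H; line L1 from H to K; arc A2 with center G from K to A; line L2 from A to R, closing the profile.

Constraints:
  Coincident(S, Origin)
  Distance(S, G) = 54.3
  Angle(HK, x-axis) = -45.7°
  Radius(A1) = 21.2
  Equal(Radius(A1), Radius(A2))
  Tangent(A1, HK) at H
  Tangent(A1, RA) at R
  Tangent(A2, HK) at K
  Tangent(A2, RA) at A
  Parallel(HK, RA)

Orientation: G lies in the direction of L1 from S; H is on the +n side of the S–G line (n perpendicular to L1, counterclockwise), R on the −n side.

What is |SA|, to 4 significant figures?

58.29

Tangency of A1 to both parallel lines with radius 21.2 puts H and R at S ± 21.2·n: H = (15.17, 14.81), R = (-15.17, -14.81). Equal radii place K and A the same way about G: K = G + 21.2·n = (53.10, -24.06), A = G − 21.2·n = (22.75, -53.67). Then |SA| = |A − S| = 58.29.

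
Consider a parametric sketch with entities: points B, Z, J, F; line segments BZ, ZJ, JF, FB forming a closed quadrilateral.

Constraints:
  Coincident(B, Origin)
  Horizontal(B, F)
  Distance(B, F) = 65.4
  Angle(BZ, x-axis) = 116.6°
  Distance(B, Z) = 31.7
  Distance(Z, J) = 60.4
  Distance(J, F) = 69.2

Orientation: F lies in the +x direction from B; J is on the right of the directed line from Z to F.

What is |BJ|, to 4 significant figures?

29.74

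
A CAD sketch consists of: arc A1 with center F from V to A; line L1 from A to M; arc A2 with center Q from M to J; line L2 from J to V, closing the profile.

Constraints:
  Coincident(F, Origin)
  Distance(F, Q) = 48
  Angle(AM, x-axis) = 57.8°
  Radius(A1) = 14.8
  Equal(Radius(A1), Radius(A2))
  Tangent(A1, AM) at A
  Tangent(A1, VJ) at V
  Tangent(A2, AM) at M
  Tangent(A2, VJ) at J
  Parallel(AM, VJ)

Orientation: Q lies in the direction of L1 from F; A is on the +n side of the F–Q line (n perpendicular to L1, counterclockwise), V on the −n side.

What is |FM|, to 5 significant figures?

50.230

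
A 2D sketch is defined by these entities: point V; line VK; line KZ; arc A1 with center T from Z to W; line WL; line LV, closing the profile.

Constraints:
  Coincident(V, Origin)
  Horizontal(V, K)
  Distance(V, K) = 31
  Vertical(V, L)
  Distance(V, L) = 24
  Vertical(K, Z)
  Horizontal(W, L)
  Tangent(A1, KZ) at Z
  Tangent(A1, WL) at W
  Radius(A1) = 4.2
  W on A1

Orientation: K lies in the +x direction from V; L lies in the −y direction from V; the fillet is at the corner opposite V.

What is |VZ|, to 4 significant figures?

36.78

The virtual corner opposite V is at (31.00, -24.00). The tangent condition forces TZ to be normal to KZ and the tangent condition forces TW to be normal to WL, with radius 4.2, so the center T sits 4.2 in from both sides at T = (26.80, -19.80). That places the tangent points at Z = (31.00, -19.80) on KZ and W = (26.80, -24.00) on WL. Then |VZ| = |Z − V| = 36.78.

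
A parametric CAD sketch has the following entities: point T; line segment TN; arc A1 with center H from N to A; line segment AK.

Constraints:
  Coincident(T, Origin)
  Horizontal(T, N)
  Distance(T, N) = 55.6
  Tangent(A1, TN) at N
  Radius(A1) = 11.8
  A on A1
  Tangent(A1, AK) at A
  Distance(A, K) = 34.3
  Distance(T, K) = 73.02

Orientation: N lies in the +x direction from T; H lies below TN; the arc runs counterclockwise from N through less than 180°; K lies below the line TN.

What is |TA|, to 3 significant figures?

47.0

Checks: ∠(HN, NT) = 90.00° ✓; |HN| = 11.80 ✓; |HA| = 11.80 ✓; ∠(HA, AK) = 90.00° ✓; |AK| = 34.30 ✓; |TK| = 73.02 ✓.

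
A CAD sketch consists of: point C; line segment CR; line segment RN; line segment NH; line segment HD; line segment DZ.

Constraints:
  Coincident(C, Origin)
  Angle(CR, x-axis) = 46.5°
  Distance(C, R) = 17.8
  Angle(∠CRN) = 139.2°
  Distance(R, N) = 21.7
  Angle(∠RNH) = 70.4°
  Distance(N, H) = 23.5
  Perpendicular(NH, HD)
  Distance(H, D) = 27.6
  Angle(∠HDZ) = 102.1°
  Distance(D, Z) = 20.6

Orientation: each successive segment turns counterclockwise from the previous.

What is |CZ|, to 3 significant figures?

19.6

C is at the origin; CR runs at 46.5° with length 17.8, so R = (12.3, 12.9). ∠CRN = 139.2° gives RN at 87.3° from the x-axis; with |RN| = 21.7, N = (13.3, 34.6). ∠RNH = 70.4° gives NH at -163° from the x-axis; with |NH| = 23.5, H = (-9.21, 27.8). NH is perpendicular to HD, so HD runs at -73.1°; with |HD| = 27.6, D = (-1.19, 1.35). ∠HDZ = 102.1° gives DZ at 4.80° from the x-axis; with |DZ| = 20.6, Z = (19.3, 3.07). Then |CZ| = |Z − C| = 19.6.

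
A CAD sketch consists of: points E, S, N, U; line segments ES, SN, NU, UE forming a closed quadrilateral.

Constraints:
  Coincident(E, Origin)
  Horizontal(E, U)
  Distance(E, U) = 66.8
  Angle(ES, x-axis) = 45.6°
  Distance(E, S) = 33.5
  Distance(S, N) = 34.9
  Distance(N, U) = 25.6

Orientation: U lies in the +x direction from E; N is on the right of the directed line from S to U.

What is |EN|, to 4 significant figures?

42.23

E is at the origin; EU is horizontal with |EU| = 66.8 and U in +x, so U = (66.8, 0). ES runs at 45.6° with |ES| = 33.5, so S = (23.44, 23.93). N is determined by |SN| = 34.9 and |NU| = 25.6 together: it lies at the intersection of circle(S, 34.9) and circle(U, 25.6). With |SU| = 49.53, the foot of the radical line on SU is 30.44 from S and the perpendicular offset is √(34.9² − 30.44²) = 17.06. Taking the right-of-SU solution: N = (41.85, -5.716).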